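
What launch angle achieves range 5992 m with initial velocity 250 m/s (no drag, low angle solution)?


sin(2*theta) = R*g/v0^2 = 5992*9.81/250^2 = 0.940504, theta = arcsin(0.940504)/2 = 35.07°

35.07 degrees


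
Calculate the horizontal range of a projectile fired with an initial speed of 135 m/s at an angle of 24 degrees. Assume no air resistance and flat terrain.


R = v0^2 * sin(2*theta) / g = 135^2 * sin(2*24°) / 9.81 = 1381 m

1381 m


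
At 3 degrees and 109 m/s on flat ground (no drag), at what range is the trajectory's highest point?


R = v0^2*sin(2*theta)/g = 109^2*sin(2*3°)/9.81 = 126.596 m
apex_dist = R/2 = 126.596/2 = 63.3 m

63.3 m


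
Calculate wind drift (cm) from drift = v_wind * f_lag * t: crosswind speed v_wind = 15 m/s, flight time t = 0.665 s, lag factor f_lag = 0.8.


drift = v_wind * lag * t = 15 * 0.8 * 0.665 = 7.98 m ≈ 798 cm

798 cm


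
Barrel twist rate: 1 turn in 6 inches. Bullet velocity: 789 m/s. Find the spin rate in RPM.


twist_m = 6*0.0254 = 0.1524 m
spin = v/twist = 789/0.1524 = 5177.165 rev/s
RPM = spin*60 = 5177.165*60 ≈ 310630 RPM

310630 RPM


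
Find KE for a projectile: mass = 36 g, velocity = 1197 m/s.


E = 0.5*m*v^2 = 0.5*0.036*1197^2 = 25791 J

25791 J


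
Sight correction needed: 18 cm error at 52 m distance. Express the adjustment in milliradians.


1 mrad subtends 1 cm per 10 m of range, so adj = error_cm / (dist_m / 10) = 18 / (52/10) = 3.462 mrad

3.462 mrad


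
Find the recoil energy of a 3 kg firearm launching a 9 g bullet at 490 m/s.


v_r = m_p*v_p/m_gun = 0.009*490/3 = 1.47 m/s, E_r = 0.5*m_gun*v_r^2 = 0.5*3*1.47^2 = 3.241 J

3.241 J


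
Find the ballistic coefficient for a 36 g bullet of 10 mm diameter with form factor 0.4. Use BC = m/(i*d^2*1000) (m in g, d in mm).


BC = m/(i*d^2*1000) = 36/(0.4 * 10^2 * 1000) = 0.0009

0.0009


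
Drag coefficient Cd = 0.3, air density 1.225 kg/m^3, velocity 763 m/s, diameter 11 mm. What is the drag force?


A = pi*(d/2)^2 = pi*(11/2000)^2 = 9.50332e-05 m^2
Fd = 0.5*Cd*rho*A*v^2 = 0.5*0.3*1.225*9.50332e-05*763^2 = 10.17 N

10.17 N


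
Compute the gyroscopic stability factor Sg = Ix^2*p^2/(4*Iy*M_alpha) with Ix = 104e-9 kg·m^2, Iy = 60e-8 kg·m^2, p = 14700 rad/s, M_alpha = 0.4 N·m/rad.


Sg = Ix^2 * p^2 / (4 * Iy * M_alpha) = (104e-9)^2 * 14700^2 / (4 * 60e-8 * 0.4) = 2.435

2.435


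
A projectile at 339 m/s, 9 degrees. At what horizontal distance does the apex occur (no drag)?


R = v0^2*sin(2*theta)/g = 339^2*sin(2*9°)/9.81 = 3620.03 m
apex_dist = R/2 = 3620.03/2 = 1810 m

1810 m


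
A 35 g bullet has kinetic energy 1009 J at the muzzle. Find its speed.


v = sqrt(2*E/m) = sqrt(2*1009/0.035) = 240.1 m/s

240.1 m/s


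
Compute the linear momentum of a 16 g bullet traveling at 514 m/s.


p = m*v = 0.016*514 = 8.224 kg·m/s

8.224 kg·m/s


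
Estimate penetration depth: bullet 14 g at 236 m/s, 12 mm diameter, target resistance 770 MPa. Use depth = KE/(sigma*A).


A = pi*(d/2)^2 = pi*(12/2)^2 = 113.097 mm^2
E = 0.5*m*v^2 = 0.5*0.014*236^2 = 389.872 J
depth = E/(sigma*A) = 389.872 J / (770 MPa * 113.097 mm^2) = 389.872/(770 * 113.097) m = 0.00447692 m ≈ 4.477 mm

4.477 mm


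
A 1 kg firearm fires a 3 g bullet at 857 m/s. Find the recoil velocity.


v_recoil = m_p * v_p / m_gun = 0.003 * 857 / 1 = 2.571 m/s

2.571 m/s


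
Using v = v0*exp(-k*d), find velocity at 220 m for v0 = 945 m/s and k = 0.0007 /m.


v = v0*exp(-k*d) = 945*exp(-0.0007*220) = 810.1 m/s

810.1 m/s


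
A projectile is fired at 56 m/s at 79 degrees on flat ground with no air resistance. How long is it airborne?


T = 2*v0*sin(theta)/g = 2*56*sin(79°)/9.81 = 11.21 s

11.21 s


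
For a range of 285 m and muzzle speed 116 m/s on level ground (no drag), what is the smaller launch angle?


sin(2*theta) = R*g/v0^2 = 285*9.81/116^2 = 0.207777, theta = arcsin(0.207777)/2 = 5.996°

5.996 degrees


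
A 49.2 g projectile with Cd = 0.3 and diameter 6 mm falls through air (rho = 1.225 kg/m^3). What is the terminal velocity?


A = pi*(d/2)^2 = pi*(6/2000)^2 = 2.82743e-05 m^2
vt = sqrt(2mg/(Cd*rho*A)) = sqrt(2*0.0492*9.81/(0.3 * 1.225 * 2.82743e-05)) = 304.8 m/s

304.8 m/s


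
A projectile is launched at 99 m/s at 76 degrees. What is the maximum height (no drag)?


H = (v0*sin(theta))^2 / (2g) = (99*sin(76°))^2 / (2*9.81) = 470.3 m

470.3 m


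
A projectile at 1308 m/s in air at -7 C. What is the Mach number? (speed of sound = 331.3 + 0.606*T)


a = 331.3 + 0.606*(-7) = 327.058 m/s
M = v/a = 1308/327.058 = 3.999

3.999


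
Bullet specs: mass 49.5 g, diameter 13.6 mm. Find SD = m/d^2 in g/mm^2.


SD = m/d^2 = 49.5/13.6^2 = 0.2676 g/mm^2

0.2676 g/mm^2


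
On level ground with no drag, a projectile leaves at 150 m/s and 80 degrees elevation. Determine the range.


R = v0^2 * sin(2*theta) / g = 150^2 * sin(2*80°) / 9.81 = 784.4 m

784.4 m


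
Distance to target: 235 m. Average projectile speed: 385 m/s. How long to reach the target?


t = d/v = 235/385 = 0.6104 s

0.6104 s


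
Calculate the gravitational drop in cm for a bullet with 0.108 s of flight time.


drop = 0.5*g*t^2 = 0.5*9.81*0.108^2 = 0.0572119 m ≈ 5.721 cm

5.721 cm


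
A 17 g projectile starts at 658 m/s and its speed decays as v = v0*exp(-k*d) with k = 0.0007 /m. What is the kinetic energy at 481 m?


v = v0*exp(-k*d) = 658*exp(-0.0007*481) = 469.893 m/s
E = 0.5*m*v^2 = 0.5*0.017*469.893^2 = 1877 J

1877 J


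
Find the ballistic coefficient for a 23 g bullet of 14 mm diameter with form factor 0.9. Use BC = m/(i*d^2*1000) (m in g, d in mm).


BC = m/(i*d^2*1000) = 23/(0.9 * 14^2 * 1000) = 0.0001304

0.0001304


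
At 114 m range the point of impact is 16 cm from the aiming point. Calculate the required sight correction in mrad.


1 mrad subtends 1 cm per 10 m of range, so adj = error_cm / (dist_m / 10) = 16 / (114/10) = 1.404 mrad

1.404 mrad


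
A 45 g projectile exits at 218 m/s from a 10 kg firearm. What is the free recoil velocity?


v_recoil = m_p * v_p / m_gun = 0.045 * 218 / 10 = 0.981 m/s

0.981 m/s


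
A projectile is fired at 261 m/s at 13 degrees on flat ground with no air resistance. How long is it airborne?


T = 2*v0*sin(theta)/g = 2*261*sin(13°)/9.81 = 11.97 s

11.97 s


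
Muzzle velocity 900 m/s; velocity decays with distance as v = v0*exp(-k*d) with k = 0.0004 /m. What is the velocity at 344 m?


v = v0*exp(-k*d) = 900*exp(-0.0004*344) = 784.3 m/s

784.3 m/s


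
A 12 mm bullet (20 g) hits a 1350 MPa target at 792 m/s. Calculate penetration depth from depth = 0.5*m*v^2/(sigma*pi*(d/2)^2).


A = pi*(d/2)^2 = pi*(12/2)^2 = 113.097 mm^2
E = 0.5*m*v^2 = 0.5*0.02*792^2 = 6272.64 J
depth = E/(sigma*A) = 6272.64 J / (1350 MPa * 113.097 mm^2) = 6272.64/(1350 * 113.097) m = 0.0410832 m ≈ 41.08 mm

41.08 mm


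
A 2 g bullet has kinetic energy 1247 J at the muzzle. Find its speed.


v = sqrt(2*E/m) = sqrt(2*1247/0.002) = 1117 m/s

1117 m/s


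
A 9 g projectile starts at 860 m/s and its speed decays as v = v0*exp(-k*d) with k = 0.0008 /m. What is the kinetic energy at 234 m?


v = v0*exp(-k*d) = 860*exp(-0.0008*234) = 713.179 m/s
E = 0.5*m*v^2 = 0.5*0.009*713.179^2 = 2289 J

2289 J


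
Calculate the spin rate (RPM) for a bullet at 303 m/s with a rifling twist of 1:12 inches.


twist_m = 12*0.0254 = 0.3048 m
spin = v/twist = 303/0.3048 = 994.0945 rev/s
RPM = spin*60 = 994.0945*60 ≈ 59646 RPM

59646 RPM


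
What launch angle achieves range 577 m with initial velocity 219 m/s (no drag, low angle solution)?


sin(2*theta) = R*g/v0^2 = 577*9.81/219^2 = 0.11802, theta = arcsin(0.11802)/2 = 3.389°

3.389 degrees


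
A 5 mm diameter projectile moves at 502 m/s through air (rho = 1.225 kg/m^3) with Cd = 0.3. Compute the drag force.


A = pi*(d/2)^2 = pi*(5/2000)^2 = 1.96350e-05 m^2
Fd = 0.5*Cd*rho*A*v^2 = 0.5*0.3*1.225*1.96350e-05*502^2 = 0.9092 N

0.9092 N


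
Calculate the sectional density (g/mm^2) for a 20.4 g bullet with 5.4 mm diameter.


SD = m/d^2 = 20.4/5.4^2 = 0.6996 g/mm^2

0.6996 g/mm^2


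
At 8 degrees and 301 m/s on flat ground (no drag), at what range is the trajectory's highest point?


R = v0^2*sin(2*theta)/g = 301^2*sin(2*8°)/9.81 = 2545.67 m
apex_dist = R/2 = 2545.67/2 = 1273 m

1273 m


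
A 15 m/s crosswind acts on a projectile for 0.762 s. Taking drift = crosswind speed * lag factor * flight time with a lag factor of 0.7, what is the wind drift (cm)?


drift = v_wind * lag * t = 15 * 0.7 * 0.762 = 8.001 m ≈ 800.1 cm

800.1 cm


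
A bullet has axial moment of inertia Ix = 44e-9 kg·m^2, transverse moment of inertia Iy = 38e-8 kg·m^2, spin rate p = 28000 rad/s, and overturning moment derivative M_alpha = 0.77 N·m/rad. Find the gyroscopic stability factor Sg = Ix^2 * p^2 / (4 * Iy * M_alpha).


Sg = Ix^2 * p^2 / (4 * Iy * M_alpha) = (44e-9)^2 * 28000^2 / (4 * 38e-8 * 0.77) = 1.297

1.297


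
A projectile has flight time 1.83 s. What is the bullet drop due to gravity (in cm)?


drop = 0.5*g*t^2 = 0.5*9.81*1.83^2 = 16.4264 m ≈ 1643 cm

1643 cm


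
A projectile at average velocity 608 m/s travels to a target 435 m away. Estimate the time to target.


t = d/v = 435/608 = 0.7155 s

0.7155 s


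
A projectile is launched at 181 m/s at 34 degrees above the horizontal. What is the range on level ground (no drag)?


R = v0^2 * sin(2*theta) / g = 181^2 * sin(2*34°) / 9.81 = 3096 m

3096 m


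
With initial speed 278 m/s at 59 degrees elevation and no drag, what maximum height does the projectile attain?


H = (v0*sin(theta))^2 / (2g) = (278*sin(59°))^2 / (2*9.81) = 2894 m

2894 m


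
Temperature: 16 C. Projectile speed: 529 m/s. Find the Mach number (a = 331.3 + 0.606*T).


a = 331.3 + 0.606*(16) = 340.996 m/s
M = v/a = 529/340.996 = 1.551

1.551


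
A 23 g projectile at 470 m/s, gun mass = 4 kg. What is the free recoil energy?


v_r = m_p*v_p/m_gun = 0.023*470/4 = 2.7025 m/s, E_r = 0.5*m_gun*v_r^2 = 0.5*4*2.7025^2 = 14.61 J

14.61 J


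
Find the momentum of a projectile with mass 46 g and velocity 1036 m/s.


p = m*v = 0.046*1036 = 47.66 kg·m/s

47.66 kg·m/s


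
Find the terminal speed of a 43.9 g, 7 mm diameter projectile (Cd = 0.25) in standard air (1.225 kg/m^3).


A = pi*(d/2)^2 = pi*(7/2000)^2 = 3.84845e-05 m^2
vt = sqrt(2mg/(Cd*rho*A)) = sqrt(2*0.0439*9.81/(0.25 * 1.225 * 3.84845e-05)) = 270.3 m/s

270.3 m/s


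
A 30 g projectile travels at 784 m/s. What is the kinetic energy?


E = 0.5*m*v^2 = 0.5*0.03*784^2 = 9220 J

9220 J


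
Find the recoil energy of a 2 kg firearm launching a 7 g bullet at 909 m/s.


v_r = m_p*v_p/m_gun = 0.007*909/2 = 3.1815 m/s, E_r = 0.5*m_gun*v_r^2 = 0.5*2*3.1815^2 = 10.12 J

10.12 J


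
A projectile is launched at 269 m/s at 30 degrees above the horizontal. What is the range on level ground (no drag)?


R = v0^2 * sin(2*theta) / g = 269^2 * sin(2*30°) / 9.81 = 6388 m

6388 m


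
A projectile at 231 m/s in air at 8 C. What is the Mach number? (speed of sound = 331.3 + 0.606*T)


a = 331.3 + 0.606*(8) = 336.148 m/s
M = v/a = 231/336.148 = 0.6872

0.6872


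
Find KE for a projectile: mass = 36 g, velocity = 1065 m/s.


E = 0.5*m*v^2 = 0.5*0.036*1065^2 = 20416 J

20416 J


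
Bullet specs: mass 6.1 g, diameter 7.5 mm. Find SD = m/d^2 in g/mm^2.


SD = m/d^2 = 6.1/7.5^2 = 0.1084 g/mm^2

0.1084 g/mm^2


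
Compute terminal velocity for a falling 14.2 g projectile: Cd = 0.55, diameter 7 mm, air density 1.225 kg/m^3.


A = pi*(d/2)^2 = pi*(7/2000)^2 = 3.84845e-05 m^2
vt = sqrt(2mg/(Cd*rho*A)) = sqrt(2*0.0142*9.81/(0.55 * 1.225 * 3.84845e-05)) = 103.7 m/s

103.7 m/s


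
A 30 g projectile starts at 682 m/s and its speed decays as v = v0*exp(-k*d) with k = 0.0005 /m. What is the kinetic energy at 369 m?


v = v0*exp(-k*d) = 682*exp(-0.0005*369) = 567.097 m/s
E = 0.5*m*v^2 = 0.5*0.03*567.097^2 = 4824 J

4824 J


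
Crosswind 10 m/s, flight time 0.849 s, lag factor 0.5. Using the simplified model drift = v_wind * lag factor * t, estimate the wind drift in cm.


drift = v_wind * lag * t = 10 * 0.5 * 0.849 = 4.245 m ≈ 424.5 cm

424.5 cm


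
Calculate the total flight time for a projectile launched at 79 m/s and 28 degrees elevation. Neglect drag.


T = 2*v0*sin(theta)/g = 2*79*sin(28°)/9.81 = 7.561 s

7.561 s


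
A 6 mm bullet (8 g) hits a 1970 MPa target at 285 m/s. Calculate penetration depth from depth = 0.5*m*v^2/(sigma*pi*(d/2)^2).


A = pi*(d/2)^2 = pi*(6/2)^2 = 28.2743 mm^2
E = 0.5*m*v^2 = 0.5*0.008*285^2 = 324.9 J
depth = E/(sigma*A) = 324.9 J / (1970 MPa * 28.2743 mm^2) = 324.9/(1970 * 28.2743) m = 0.00583299 m ≈ 5.833 mm

5.833 mm


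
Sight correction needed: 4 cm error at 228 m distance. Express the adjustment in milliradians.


1 mrad subtends 1 cm per 10 m of range, so adj = error_cm / (dist_m / 10) = 4 / (228/10) = 0.1754 mrad

0.1754 mrad


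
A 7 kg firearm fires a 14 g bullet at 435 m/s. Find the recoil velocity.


v_recoil = m_p * v_p / m_gun = 0.014 * 435 / 7 = 0.87 m/s

0.87 m/s


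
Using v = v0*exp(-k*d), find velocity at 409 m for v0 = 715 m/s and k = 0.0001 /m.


v = v0*exp(-k*d) = 715*exp(-0.0001*409) = 686.3 m/s

686.3 m/s


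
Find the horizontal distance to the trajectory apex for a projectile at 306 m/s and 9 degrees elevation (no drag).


R = v0^2*sin(2*theta)/g = 306^2*sin(2*9°)/9.81 = 2949.55 m
apex_dist = R/2 = 2949.55/2 = 1475 m

1475 m


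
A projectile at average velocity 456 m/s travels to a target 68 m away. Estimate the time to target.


t = d/v = 68/456 = 0.1491 s

0.1491 s


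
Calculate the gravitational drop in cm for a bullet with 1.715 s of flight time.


drop = 0.5*g*t^2 = 0.5*9.81*1.715^2 = 14.4267 m ≈ 1443 cm

1443 cm


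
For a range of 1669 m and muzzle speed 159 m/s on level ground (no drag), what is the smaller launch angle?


sin(2*theta) = R*g/v0^2 = 1669*9.81/159^2 = 0.647636, theta = arcsin(0.647636)/2 = 20.18°

20.18 degrees


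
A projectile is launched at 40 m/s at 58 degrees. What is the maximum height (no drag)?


H = (v0*sin(theta))^2 / (2g) = (40*sin(58°))^2 / (2*9.81) = 58.65 m

58.65 m


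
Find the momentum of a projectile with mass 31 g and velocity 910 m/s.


p = m*v = 0.031*910 = 28.21 kg·m/s

28.21 kg·m/s


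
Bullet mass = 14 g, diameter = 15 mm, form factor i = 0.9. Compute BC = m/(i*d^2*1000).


BC = m/(i*d^2*1000) = 14/(0.9 * 15^2 * 1000) = 6.914e-05

6.914e-05


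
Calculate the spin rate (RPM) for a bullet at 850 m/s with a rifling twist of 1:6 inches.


twist_m = 6*0.0254 = 0.1524 m
spin = v/twist = 850/0.1524 = 5577.428 rev/s
RPM = spin*60 = 5577.428*60 ≈ 334646 RPM

334646 RPM


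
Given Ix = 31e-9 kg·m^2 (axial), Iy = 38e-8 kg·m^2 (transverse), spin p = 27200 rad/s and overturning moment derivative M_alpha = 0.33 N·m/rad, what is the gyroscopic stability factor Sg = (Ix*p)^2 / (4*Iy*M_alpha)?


Sg = Ix^2 * p^2 / (4 * Iy * M_alpha) = (31e-9)^2 * 27200^2 / (4 * 38e-8 * 0.33) = 1.417

1.417


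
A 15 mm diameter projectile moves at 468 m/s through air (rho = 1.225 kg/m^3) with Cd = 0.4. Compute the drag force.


A = pi*(d/2)^2 = pi*(15/2000)^2 = 1.76715e-04 m^2
Fd = 0.5*Cd*rho*A*v^2 = 0.5*0.4*1.225*1.76715e-04*468^2 = 9.483 N

9.483 N


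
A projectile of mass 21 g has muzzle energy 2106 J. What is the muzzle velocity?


v = sqrt(2*E/m) = sqrt(2*2106/0.021) = 447.9 m/s

447.9 m/s


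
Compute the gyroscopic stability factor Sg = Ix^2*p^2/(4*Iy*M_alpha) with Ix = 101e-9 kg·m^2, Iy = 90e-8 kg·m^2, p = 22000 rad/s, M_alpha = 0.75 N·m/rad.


Sg = Ix^2 * p^2 / (4 * Iy * M_alpha) = (101e-9)^2 * 22000^2 / (4 * 90e-8 * 0.75) = 1.829

1.829


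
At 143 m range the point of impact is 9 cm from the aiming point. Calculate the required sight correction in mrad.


1 mrad subtends 1 cm per 10 m of range, so adj = error_cm / (dist_m / 10) = 9 / (143/10) = 0.6294 mrad

0.6294 mrad


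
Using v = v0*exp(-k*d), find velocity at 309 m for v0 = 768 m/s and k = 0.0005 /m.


v = v0*exp(-k*d) = 768*exp(-0.0005*309) = 658.1 m/s

658.1 m/s


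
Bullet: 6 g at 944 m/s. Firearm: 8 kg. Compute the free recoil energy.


v_r = m_p*v_p/m_gun = 0.006*944/8 = 0.708 m/s, E_r = 0.5*m_gun*v_r^2 = 0.5*8*0.708^2 = 2.005 J

2.005 J


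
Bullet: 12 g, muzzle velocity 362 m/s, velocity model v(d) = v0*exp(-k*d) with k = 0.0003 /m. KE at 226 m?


v = v0*exp(-k*d) = 362*exp(-0.0003*226) = 338.27 m/s
E = 0.5*m*v^2 = 0.5*0.012*338.27^2 = 686.6 J

686.6 J


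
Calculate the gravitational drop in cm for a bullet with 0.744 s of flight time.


drop = 0.5*g*t^2 = 0.5*9.81*0.744^2 = 2.71509 m ≈ 271.5 cm

271.5 cm


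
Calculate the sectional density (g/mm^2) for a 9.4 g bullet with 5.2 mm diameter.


SD = m/d^2 = 9.4/5.2^2 = 0.3476 g/mm^2

0.3476 g/mm^2


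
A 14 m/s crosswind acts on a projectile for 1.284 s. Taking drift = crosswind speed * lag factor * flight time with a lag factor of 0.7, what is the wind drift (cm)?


drift = v_wind * lag * t = 14 * 0.7 * 1.284 = 12.5832 m ≈ 1258 cm

1258 cm


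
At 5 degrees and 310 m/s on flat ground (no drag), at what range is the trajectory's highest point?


R = v0^2*sin(2*theta)/g = 310^2*sin(2*5°)/9.81 = 1701.08 m
apex_dist = R/2 = 1701.08/2 = 850.5 m

850.5 m


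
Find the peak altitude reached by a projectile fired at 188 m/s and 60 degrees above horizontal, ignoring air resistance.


H = (v0*sin(theta))^2 / (2g) = (188*sin(60°))^2 / (2*9.81) = 1351 m

1351 m


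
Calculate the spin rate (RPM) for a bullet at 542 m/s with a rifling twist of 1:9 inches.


twist_m = 9*0.0254 = 0.2286 m
spin = v/twist = 542/0.2286 = 2370.954 rev/s
RPM = spin*60 = 2370.954*60 ≈ 142257 RPM

142257 RPM


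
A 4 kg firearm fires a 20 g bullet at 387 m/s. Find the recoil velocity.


v_recoil = m_p * v_p / m_gun = 0.02 * 387 / 4 = 1.935 m/s

1.935 m/s


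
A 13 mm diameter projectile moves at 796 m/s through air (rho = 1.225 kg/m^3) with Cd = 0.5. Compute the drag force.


A = pi*(d/2)^2 = pi*(13/2000)^2 = 1.32732e-04 m^2
Fd = 0.5*Cd*rho*A*v^2 = 0.5*0.5*1.225*1.32732e-04*796^2 = 25.76 N

25.76 N


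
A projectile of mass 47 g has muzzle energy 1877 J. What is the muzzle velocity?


v = sqrt(2*E/m) = sqrt(2*1877/0.047) = 282.6 m/s

282.6 m/s


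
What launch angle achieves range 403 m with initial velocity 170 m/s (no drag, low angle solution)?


sin(2*theta) = R*g/v0^2 = 403*9.81/170^2 = 0.136797, theta = arcsin(0.136797)/2 = 3.931°

3.931 degrees


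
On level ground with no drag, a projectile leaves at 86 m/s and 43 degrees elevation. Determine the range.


R = v0^2 * sin(2*theta) / g = 86^2 * sin(2*43°) / 9.81 = 752.1 m

752.1 m


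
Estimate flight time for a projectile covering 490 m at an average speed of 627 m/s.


t = d/v = 490/627 = 0.7815 s

0.7815 s


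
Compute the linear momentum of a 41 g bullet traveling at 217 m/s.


p = m*v = 0.041*217 = 8.897 kg·m/s

8.897 kg·m/s


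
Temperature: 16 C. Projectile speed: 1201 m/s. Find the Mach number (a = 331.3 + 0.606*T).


a = 331.3 + 0.606*(16) = 340.996 m/s
M = v/a = 1201/340.996 = 3.522

3.522


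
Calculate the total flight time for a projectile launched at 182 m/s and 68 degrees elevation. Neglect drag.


T = 2*v0*sin(theta)/g = 2*182*sin(68°)/9.81 = 34.4 s

34.4 s


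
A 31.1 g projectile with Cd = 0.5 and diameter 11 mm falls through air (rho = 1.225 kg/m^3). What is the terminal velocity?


A = pi*(d/2)^2 = pi*(11/2000)^2 = 9.50332e-05 m^2
vt = sqrt(2mg/(Cd*rho*A)) = sqrt(2*0.0311*9.81/(0.5 * 1.225 * 9.50332e-05)) = 102.4 m/s

102.4 m/s


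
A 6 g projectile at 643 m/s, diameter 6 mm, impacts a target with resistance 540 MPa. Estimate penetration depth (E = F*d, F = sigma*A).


A = pi*(d/2)^2 = pi*(6/2)^2 = 28.2743 mm^2
E = 0.5*m*v^2 = 0.5*0.006*643^2 = 1240.35 J
depth = E/(sigma*A) = 1240.35 J / (540 MPa * 28.2743 mm^2) = 1240.35/(540 * 28.2743) m = 0.0812376 m ≈ 81.24 mm

81.24 mm


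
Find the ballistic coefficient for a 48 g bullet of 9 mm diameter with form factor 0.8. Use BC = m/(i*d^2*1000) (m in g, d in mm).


BC = m/(i*d^2*1000) = 48/(0.8 * 9^2 * 1000) = 0.0007407

0.0007407


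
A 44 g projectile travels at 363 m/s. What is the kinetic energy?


E = 0.5*m*v^2 = 0.5*0.044*363^2 = 2899 J

2899 J


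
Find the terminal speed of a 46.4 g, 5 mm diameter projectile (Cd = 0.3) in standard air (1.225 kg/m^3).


A = pi*(d/2)^2 = pi*(5/2000)^2 = 1.96350e-05 m^2
vt = sqrt(2mg/(Cd*rho*A)) = sqrt(2*0.0464*9.81/(0.3 * 1.225 * 1.96350e-05)) = 355.2 m/s

355.2 m/s


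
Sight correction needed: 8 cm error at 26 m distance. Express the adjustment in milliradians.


1 mrad subtends 1 cm per 10 m of range, so adj = error_cm / (dist_m / 10) = 8 / (26/10) = 3.077 mrad

3.077 mrad


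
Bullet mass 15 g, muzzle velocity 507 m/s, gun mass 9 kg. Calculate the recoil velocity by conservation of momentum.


v_recoil = m_p * v_p / m_gun = 0.015 * 507 / 9 = 0.845 m/s

0.845 m/s


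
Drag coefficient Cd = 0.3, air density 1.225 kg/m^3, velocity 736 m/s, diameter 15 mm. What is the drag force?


A = pi*(d/2)^2 = pi*(15/2000)^2 = 1.76715e-04 m^2
Fd = 0.5*Cd*rho*A*v^2 = 0.5*0.3*1.225*1.76715e-04*736^2 = 17.59 N

17.59 N


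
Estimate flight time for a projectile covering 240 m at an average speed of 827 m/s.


t = d/v = 240/827 = 0.2902 s

0.2902 s


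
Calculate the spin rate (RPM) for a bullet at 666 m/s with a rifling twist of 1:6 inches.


twist_m = 6*0.0254 = 0.1524 m
spin = v/twist = 666/0.1524 = 4370.079 rev/s
RPM = spin*60 = 4370.079*60 ≈ 262205 RPM

262205 RPM


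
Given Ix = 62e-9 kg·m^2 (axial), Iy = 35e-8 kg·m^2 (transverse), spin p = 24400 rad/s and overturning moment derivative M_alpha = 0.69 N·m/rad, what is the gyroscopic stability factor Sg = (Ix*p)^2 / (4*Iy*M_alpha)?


Sg = Ix^2 * p^2 / (4 * Iy * M_alpha) = (62e-9)^2 * 24400^2 / (4 * 35e-8 * 0.69) = 2.369

2.369


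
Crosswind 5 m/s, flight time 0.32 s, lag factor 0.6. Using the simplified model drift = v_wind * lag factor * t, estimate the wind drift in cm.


drift = v_wind * lag * t = 5 * 0.6 * 0.32 = 0.96 m ≈ 96 cm

96 cm


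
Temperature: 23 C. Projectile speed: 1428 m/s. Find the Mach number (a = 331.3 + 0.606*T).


a = 331.3 + 0.606*(23) = 345.238 m/s
M = v/a = 1428/345.238 = 4.136

4.136


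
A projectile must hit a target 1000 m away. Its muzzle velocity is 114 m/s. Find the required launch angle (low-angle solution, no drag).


sin(2*theta) = R*g/v0^2 = 1000*9.81/114^2 = 0.754848, theta = arcsin(0.754848)/2 = 24.51°

24.51 degrees


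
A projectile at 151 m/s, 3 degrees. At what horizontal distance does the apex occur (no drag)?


R = v0^2*sin(2*theta)/g = 151^2*sin(2*3°)/9.81 = 242.951 m
apex_dist = R/2 = 242.951/2 = 121.5 m

121.5 m


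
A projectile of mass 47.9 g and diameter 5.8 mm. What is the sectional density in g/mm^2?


SD = m/d^2 = 47.9/5.8^2 = 1.424 g/mm^2

1.424 g/mm^2


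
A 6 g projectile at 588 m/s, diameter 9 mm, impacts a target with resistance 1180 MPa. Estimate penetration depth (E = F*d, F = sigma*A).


A = pi*(d/2)^2 = pi*(9/2)^2 = 63.6173 mm^2
E = 0.5*m*v^2 = 0.5*0.006*588^2 = 1037.23 J
depth = E/(sigma*A) = 1037.23 J / (1180 MPa * 63.6173 mm^2) = 1037.23/(1180 * 63.6173) m = 0.0138172 m ≈ 13.82 mm

13.82 mm


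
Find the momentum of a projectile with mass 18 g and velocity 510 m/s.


p = m*v = 0.018*510 = 9.18 kg·m/s

9.18 kg·m/s


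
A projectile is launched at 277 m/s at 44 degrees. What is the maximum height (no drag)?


H = (v0*sin(theta))^2 / (2g) = (277*sin(44°))^2 / (2*9.81) = 1887 m

1887 m


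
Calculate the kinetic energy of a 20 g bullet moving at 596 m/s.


E = 0.5*m*v^2 = 0.5*0.02*596^2 = 3552 J

3552 J


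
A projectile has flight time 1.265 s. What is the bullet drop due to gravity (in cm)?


drop = 0.5*g*t^2 = 0.5*9.81*1.265^2 = 7.8491 m ≈ 784.9 cm

784.9 cm


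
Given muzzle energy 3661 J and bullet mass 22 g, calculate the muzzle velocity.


v = sqrt(2*E/m) = sqrt(2*3661/0.022) = 576.9 m/s

576.9 m/s


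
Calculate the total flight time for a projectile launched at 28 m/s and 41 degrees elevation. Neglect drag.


T = 2*v0*sin(theta)/g = 2*28*sin(41°)/9.81 = 3.745 s

3.745 s


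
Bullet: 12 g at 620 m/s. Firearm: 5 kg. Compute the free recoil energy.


v_r = m_p*v_p/m_gun = 0.012*620/5 = 1.488 m/s, E_r = 0.5*m_gun*v_r^2 = 0.5*5*1.488^2 = 5.535 J

5.535 J


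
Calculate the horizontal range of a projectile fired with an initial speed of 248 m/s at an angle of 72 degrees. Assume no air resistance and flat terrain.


R = v0^2 * sin(2*theta) / g = 248^2 * sin(2*72°) / 9.81 = 3685 m

3685 m


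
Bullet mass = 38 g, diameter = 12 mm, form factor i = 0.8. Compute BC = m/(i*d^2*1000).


BC = m/(i*d^2*1000) = 38/(0.8 * 12^2 * 1000) = 0.0003299

0.0003299


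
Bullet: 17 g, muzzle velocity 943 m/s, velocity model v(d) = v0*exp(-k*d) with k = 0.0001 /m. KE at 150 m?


v = v0*exp(-k*d) = 943*exp(-0.0001*150) = 928.961 m/s
E = 0.5*m*v^2 = 0.5*0.017*928.961^2 = 7335 J

7335 J


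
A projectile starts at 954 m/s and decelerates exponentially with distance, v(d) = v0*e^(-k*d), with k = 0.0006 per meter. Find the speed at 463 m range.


v = v0*exp(-k*d) = 954*exp(-0.0006*463) = 722.6 m/s

722.6 m/s


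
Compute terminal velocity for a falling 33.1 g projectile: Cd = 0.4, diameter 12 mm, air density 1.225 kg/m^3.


A = pi*(d/2)^2 = pi*(12/2000)^2 = 1.13097e-04 m^2
vt = sqrt(2mg/(Cd*rho*A)) = sqrt(2*0.0331*9.81/(0.4 * 1.225 * 1.13097e-04)) = 108.3 m/s

108.3 m/s


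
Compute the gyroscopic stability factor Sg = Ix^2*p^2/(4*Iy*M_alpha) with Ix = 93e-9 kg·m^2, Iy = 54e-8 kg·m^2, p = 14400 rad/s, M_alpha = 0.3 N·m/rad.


Sg = Ix^2 * p^2 / (4 * Iy * M_alpha) = (93e-9)^2 * 14400^2 / (4 * 54e-8 * 0.3) = 2.768

2.768


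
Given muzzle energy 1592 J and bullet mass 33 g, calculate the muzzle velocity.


v = sqrt(2*E/m) = sqrt(2*1592/0.033) = 310.6 m/s

310.6 m/s


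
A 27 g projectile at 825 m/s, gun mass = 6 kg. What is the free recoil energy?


v_r = m_p*v_p/m_gun = 0.027*825/6 = 3.7125 m/s, E_r = 0.5*m_gun*v_r^2 = 0.5*6*3.7125^2 = 41.35 J

41.35 J


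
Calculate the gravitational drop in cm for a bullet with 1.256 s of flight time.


drop = 0.5*g*t^2 = 0.5*9.81*1.256^2 = 7.73781 m ≈ 773.8 cm

773.8 cm


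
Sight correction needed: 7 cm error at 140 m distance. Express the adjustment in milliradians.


1 mrad subtends 1 cm per 10 m of range, so adj = error_cm / (dist_m / 10) = 7 / (140/10) = 0.5 mrad

0.5 mrad


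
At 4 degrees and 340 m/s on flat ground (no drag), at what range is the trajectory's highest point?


R = v0^2*sin(2*theta)/g = 340^2*sin(2*4°)/9.81 = 1640 m
apex_dist = R/2 = 1640/2 = 820 m

820 m


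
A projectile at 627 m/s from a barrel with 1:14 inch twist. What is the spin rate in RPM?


twist_m = 14*0.0254 = 0.3556 m
spin = v/twist = 627/0.3556 = 1763.217 rev/s
RPM = spin*60 = 1763.217*60 ≈ 105793 RPM

105793 RPM


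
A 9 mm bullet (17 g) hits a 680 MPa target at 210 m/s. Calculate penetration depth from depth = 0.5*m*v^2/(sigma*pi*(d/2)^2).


A = pi*(d/2)^2 = pi*(9/2)^2 = 63.6173 mm^2
E = 0.5*m*v^2 = 0.5*0.017*210^2 = 374.85 J
depth = E/(sigma*A) = 374.85 J / (680 MPa * 63.6173 mm^2) = 374.85/(680 * 63.6173) m = 0.0086651 m ≈ 8.665 mm

8.665 mm


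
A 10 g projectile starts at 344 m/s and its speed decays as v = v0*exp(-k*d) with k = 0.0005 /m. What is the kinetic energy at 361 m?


v = v0*exp(-k*d) = 344*exp(-0.0005*361) = 287.189 m/s
E = 0.5*m*v^2 = 0.5*0.01*287.189^2 = 412.4 J

412.4 J


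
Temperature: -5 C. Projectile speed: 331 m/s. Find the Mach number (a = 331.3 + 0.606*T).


a = 331.3 + 0.606*(-5) = 328.27 m/s
M = v/a = 331/328.27 = 1.008

1.008


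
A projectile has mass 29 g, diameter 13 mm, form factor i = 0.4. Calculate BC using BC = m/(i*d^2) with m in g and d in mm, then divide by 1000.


BC = m/(i*d^2*1000) = 29/(0.4 * 13^2 * 1000) = 0.000429

0.000429


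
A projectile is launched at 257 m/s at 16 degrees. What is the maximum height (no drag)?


H = (v0*sin(theta))^2 / (2g) = (257*sin(16°))^2 / (2*9.81) = 255.8 m

255.8 m


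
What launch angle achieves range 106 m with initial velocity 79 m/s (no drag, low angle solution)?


sin(2*theta) = R*g/v0^2 = 106*9.81/79^2 = 0.166618, theta = arcsin(0.166618)/2 = 4.796°

4.796 degrees


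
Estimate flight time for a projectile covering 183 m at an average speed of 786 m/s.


t = d/v = 183/786 = 0.2328 s

0.2328 s


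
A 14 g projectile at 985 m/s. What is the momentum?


p = m*v = 0.014*985 = 13.79 kg·m/s

13.79 kg·m/s


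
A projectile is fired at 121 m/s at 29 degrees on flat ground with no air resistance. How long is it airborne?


T = 2*v0*sin(theta)/g = 2*121*sin(29°)/9.81 = 11.96 s

11.96 s


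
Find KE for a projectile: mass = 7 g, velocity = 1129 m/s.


E = 0.5*m*v^2 = 0.5*0.007*1129^2 = 4461 J

4461 J


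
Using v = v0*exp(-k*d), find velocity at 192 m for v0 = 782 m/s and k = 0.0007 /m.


v = v0*exp(-k*d) = 782*exp(-0.0007*192) = 683.7 m/s

683.7 m/s


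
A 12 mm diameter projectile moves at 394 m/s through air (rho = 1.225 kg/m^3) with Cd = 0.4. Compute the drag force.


A = pi*(d/2)^2 = pi*(12/2000)^2 = 1.13097e-04 m^2
Fd = 0.5*Cd*rho*A*v^2 = 0.5*0.4*1.225*1.13097e-04*394^2 = 4.301 N

4.301 N


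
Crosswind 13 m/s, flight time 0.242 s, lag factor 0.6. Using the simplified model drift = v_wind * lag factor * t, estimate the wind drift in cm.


drift = v_wind * lag * t = 13 * 0.6 * 0.242 = 1.8876 m ≈ 188.8 cm

188.8 cm


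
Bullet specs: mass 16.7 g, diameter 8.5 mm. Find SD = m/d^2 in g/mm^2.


SD = m/d^2 = 16.7/8.5^2 = 0.2311 g/mm^2

0.2311 g/mm^2


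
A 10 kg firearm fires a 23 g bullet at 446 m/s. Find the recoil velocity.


v_recoil = m_p * v_p / m_gun = 0.023 * 446 / 10 = 1.026 m/s

1.026 m/s


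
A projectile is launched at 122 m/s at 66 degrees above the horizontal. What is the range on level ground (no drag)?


R = v0^2 * sin(2*theta) / g = 122^2 * sin(2*66°) / 9.81 = 1128 m

1128 m


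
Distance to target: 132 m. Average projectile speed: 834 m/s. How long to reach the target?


t = d/v = 132/834 = 0.1583 s

0.1583 s


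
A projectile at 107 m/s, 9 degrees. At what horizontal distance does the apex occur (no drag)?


R = v0^2*sin(2*theta)/g = 107^2*sin(2*9°)/9.81 = 360.646 m
apex_dist = R/2 = 360.646/2 = 180.3 m

180.3 m


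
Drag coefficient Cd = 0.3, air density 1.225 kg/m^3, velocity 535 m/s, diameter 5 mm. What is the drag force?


A = pi*(d/2)^2 = pi*(5/2000)^2 = 1.96350e-05 m^2
Fd = 0.5*Cd*rho*A*v^2 = 0.5*0.3*1.225*1.96350e-05*535^2 = 1.033 N

1.033 N


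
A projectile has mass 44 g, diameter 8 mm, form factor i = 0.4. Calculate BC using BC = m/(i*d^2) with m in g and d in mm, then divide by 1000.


BC = m/(i*d^2*1000) = 44/(0.4 * 8^2 * 1000) = 0.001719

0.001719


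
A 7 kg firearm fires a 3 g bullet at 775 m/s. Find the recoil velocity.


v_recoil = m_p * v_p / m_gun = 0.003 * 775 / 7 = 0.3321 m/s

0.3321 m/s


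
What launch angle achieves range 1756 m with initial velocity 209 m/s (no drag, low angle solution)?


sin(2*theta) = R*g/v0^2 = 1756*9.81/209^2 = 0.394367, theta = arcsin(0.394367)/2 = 11.61°

11.61 degrees


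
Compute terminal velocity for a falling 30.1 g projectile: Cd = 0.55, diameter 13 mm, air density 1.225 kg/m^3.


A = pi*(d/2)^2 = pi*(13/2000)^2 = 1.32732e-04 m^2
vt = sqrt(2mg/(Cd*rho*A)) = sqrt(2*0.0301*9.81/(0.55 * 1.225 * 1.32732e-04)) = 81.26 m/s

81.26 m/s


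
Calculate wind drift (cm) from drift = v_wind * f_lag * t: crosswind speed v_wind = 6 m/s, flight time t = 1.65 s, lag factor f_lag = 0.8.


drift = v_wind * lag * t = 6 * 0.8 * 1.65 = 7.92 m ≈ 792 cm

792 cm


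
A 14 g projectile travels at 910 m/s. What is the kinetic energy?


E = 0.5*m*v^2 = 0.5*0.014*910^2 = 5797 J

5797 J


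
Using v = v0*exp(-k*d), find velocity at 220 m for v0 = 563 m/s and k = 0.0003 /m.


v = v0*exp(-k*d) = 563*exp(-0.0003*220) = 527 m/s

527 m/s


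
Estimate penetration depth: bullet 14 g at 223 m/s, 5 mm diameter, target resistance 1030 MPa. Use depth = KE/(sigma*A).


A = pi*(d/2)^2 = pi*(5/2)^2 = 19.635 mm^2
E = 0.5*m*v^2 = 0.5*0.014*223^2 = 348.103 J
depth = E/(sigma*A) = 348.103 J / (1030 MPa * 19.635 mm^2) = 348.103/(1030 * 19.635) m = 0.0172124 m ≈ 17.21 mm

17.21 mm


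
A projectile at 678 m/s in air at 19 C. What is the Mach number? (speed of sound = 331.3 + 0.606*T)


a = 331.3 + 0.606*(19) = 342.814 m/s
M = v/a = 678/342.814 = 1.978

1.978


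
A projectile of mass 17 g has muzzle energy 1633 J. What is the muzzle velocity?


v = sqrt(2*E/m) = sqrt(2*1633/0.017) = 438.3 m/s

438.3 m/s


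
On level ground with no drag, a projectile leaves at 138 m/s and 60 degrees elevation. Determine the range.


R = v0^2 * sin(2*theta) / g = 138^2 * sin(2*60°) / 9.81 = 1681 m

1681 m


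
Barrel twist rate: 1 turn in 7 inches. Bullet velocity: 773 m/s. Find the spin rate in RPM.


twist_m = 7*0.0254 = 0.1778 m
spin = v/twist = 773/0.1778 = 4347.582 rev/s
RPM = spin*60 = 4347.582*60 ≈ 260855 RPM

260855 RPM


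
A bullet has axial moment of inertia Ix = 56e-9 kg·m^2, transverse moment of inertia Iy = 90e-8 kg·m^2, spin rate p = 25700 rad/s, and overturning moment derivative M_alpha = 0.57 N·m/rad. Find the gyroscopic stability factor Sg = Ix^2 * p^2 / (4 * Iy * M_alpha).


Sg = Ix^2 * p^2 / (4 * Iy * M_alpha) = (56e-9)^2 * 25700^2 / (4 * 90e-8 * 0.57) = 1.009

1.009


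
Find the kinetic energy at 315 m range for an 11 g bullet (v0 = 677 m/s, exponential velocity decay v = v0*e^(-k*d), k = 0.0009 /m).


v = v0*exp(-k*d) = 677*exp(-0.0009*315) = 509.878 m/s
E = 0.5*m*v^2 = 0.5*0.011*509.878^2 = 1430 J

1430 J


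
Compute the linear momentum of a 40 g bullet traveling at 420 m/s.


p = m*v = 0.04*420 = 16.8 kg·m/s

16.8 kg·m/s


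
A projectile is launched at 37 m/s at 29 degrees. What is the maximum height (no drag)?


H = (v0*sin(theta))^2 / (2g) = (37*sin(29°))^2 / (2*9.81) = 16.4 m

16.4 m


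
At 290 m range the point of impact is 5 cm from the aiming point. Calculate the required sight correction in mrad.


1 mrad subtends 1 cm per 10 m of range, so adj = error_cm / (dist_m / 10) = 5 / (290/10) = 0.1724 mrad

0.1724 mrad


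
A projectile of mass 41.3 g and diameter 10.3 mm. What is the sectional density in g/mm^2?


SD = m/d^2 = 41.3/10.3^2 = 0.3893 g/mm^2

0.3893 g/mm^2


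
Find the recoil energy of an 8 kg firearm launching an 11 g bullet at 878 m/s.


v_r = m_p*v_p/m_gun = 0.011*878/8 = 1.20725 m/s, E_r = 0.5*m_gun*v_r^2 = 0.5*8*1.20725^2 = 5.83 J

5.83 J


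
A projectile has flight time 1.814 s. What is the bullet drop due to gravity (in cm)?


drop = 0.5*g*t^2 = 0.5*9.81*1.814^2 = 16.1404 m ≈ 1614 cm

1614 cm


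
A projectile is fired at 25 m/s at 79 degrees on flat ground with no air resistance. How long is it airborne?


T = 2*v0*sin(theta)/g = 2*25*sin(79°)/9.81 = 5.003 s

5.003 s


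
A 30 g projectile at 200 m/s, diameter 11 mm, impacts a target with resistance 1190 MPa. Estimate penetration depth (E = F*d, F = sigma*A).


A = pi*(d/2)^2 = pi*(11/2)^2 = 95.0332 mm^2
E = 0.5*m*v^2 = 0.5*0.03*200^2 = 600 J
depth = E/(sigma*A) = 600 J / (1190 MPa * 95.0332 mm^2) = 600/(1190 * 95.0332) m = 0.00530553 m ≈ 5.306 mm

5.306 mm


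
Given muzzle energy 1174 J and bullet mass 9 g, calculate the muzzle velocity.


v = sqrt(2*E/m) = sqrt(2*1174/0.009) = 510.8 m/s

510.8 m/s


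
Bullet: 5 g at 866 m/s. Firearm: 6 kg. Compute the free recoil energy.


v_r = m_p*v_p/m_gun = 0.005*866/6 = 0.721667 m/s, E_r = 0.5*m_gun*v_r^2 = 0.5*6*0.721667^2 = 1.562 J

1.562 J


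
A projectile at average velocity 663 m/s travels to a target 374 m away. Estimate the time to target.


t = d/v = 374/663 = 0.5641 s

0.5641 s


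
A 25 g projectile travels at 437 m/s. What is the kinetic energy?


E = 0.5*m*v^2 = 0.5*0.025*437^2 = 2387 J

2387 J


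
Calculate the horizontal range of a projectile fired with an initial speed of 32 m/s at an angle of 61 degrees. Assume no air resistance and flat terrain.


R = v0^2 * sin(2*theta) / g = 32^2 * sin(2*61°) / 9.81 = 88.52 m

88.52 m


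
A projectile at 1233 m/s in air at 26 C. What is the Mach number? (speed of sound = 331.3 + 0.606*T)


a = 331.3 + 0.606*(26) = 347.056 m/s
M = v/a = 1233/347.056 = 3.553

3.553


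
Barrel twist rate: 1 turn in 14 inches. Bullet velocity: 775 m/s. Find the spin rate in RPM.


twist_m = 14*0.0254 = 0.3556 m
spin = v/twist = 775/0.3556 = 2179.415 rev/s
RPM = spin*60 = 2179.415*60 ≈ 130765 RPM

130765 RPM


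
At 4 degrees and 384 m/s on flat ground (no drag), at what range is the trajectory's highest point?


R = v0^2*sin(2*theta)/g = 384^2*sin(2*4°)/9.81 = 2091.94 m
apex_dist = R/2 = 2091.94/2 = 1046 m

1046 m


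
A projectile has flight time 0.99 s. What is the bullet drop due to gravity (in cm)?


drop = 0.5*g*t^2 = 0.5*9.81*0.99^2 = 4.80739 m ≈ 480.7 cm

480.7 cm


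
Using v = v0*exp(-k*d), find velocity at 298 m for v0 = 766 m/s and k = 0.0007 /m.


v = v0*exp(-k*d) = 766*exp(-0.0007*298) = 621.8 m/s

621.8 m/s


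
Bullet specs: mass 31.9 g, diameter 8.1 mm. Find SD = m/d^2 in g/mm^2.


SD = m/d^2 = 31.9/8.1^2 = 0.4862 g/mm^2

0.4862 g/mm^2


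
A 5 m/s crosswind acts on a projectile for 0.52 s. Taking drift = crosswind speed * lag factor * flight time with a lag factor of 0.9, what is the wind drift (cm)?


drift = v_wind * lag * t = 5 * 0.9 * 0.52 = 2.34 m ≈ 234 cm

234 cm


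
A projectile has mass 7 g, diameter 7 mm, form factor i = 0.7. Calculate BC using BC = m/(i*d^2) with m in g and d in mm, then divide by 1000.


BC = m/(i*d^2*1000) = 7/(0.7 * 7^2 * 1000) = 0.0002041

0.0002041


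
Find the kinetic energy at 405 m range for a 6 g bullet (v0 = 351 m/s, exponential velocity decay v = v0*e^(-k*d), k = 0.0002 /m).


v = v0*exp(-k*d) = 351*exp(-0.0002*405) = 323.69 m/s
E = 0.5*m*v^2 = 0.5*0.006*323.69^2 = 314.3 J

314.3 J


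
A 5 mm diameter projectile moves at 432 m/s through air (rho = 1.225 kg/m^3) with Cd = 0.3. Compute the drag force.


A = pi*(d/2)^2 = pi*(5/2000)^2 = 1.96350e-05 m^2
Fd = 0.5*Cd*rho*A*v^2 = 0.5*0.3*1.225*1.96350e-05*432^2 = 0.6733 N

0.6733 N


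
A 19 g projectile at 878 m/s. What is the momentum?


p = m*v = 0.019*878 = 16.68 kg·m/s

16.68 kg·m/s


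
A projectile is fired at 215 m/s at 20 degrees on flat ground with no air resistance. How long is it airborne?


T = 2*v0*sin(theta)/g = 2*215*sin(20°)/9.81 = 14.99 s

14.99 s


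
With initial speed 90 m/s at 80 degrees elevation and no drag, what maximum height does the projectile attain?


H = (v0*sin(theta))^2 / (2g) = (90*sin(80°))^2 / (2*9.81) = 400.4 m

400.4 m


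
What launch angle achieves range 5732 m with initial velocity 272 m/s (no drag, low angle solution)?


sin(2*theta) = R*g/v0^2 = 5732*9.81/272^2 = 0.760042, theta = arcsin(0.760042)/2 = 24.73°

24.73 degrees


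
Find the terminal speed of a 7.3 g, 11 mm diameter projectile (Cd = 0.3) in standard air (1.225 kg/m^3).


A = pi*(d/2)^2 = pi*(11/2000)^2 = 9.50332e-05 m^2
vt = sqrt(2mg/(Cd*rho*A)) = sqrt(2*0.0073*9.81/(0.3 * 1.225 * 9.50332e-05)) = 64.04 m/s

64.04 m/s


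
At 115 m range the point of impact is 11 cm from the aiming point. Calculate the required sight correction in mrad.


1 mrad subtends 1 cm per 10 m of range, so adj = error_cm / (dist_m / 10) = 11 / (115/10) = 0.9565 mrad

0.9565 mrad
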